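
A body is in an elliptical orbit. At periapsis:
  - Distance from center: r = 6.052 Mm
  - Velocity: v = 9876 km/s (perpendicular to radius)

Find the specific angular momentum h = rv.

Convert to SI: r = 6.052 Mm = 6.052e+06 m; v = 9876 km/s = 9.876e+06 m/s.
With v perpendicular to r, h = r · v.
h = 6.052e+06 · 9.876e+06 m²/s ≈ 5.977e+13 m²/s.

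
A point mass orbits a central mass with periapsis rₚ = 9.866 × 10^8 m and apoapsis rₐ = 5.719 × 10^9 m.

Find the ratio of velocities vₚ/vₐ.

Conservation of angular momentum gives rₚvₚ = rₐvₐ, so vₚ/vₐ = rₐ/rₚ.
vₚ/vₐ = 5.719e+09 / 9.866e+08 ≈ 5.797.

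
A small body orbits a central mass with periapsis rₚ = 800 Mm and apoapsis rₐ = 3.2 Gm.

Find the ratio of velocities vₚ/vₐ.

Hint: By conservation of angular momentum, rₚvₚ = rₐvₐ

Convert to SI: rₚ = 800 Mm = 8e+08 m; rₐ = 3.2 Gm = 3.2e+09 m.
Conservation of angular momentum gives rₚvₚ = rₐvₐ, so vₚ/vₐ = rₐ/rₚ.
vₚ/vₐ = 3.2e+09 / 8e+08 ≈ 4.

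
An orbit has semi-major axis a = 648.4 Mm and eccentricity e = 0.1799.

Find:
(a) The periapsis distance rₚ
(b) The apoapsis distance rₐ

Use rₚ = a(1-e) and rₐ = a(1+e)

Convert to SI: a = 648.4 Mm = 6.484e+08 m.
(a) rₚ = a(1 − e) = 6.484e+08 · (1 − 0.1799) = 6.484e+08 · 0.8201 ≈ 5.318e+08 m = 531.8 Mm.
(b) rₐ = a(1 + e) = 6.484e+08 · (1 + 0.1799) = 6.484e+08 · 1.1799 ≈ 7.65e+08 m = 765 Mm.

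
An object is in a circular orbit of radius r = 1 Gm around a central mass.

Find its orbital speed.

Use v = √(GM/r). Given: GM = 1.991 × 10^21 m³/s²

Convert to SI: r = 1 Gm = 1e+09 m.
For a circular orbit, gravity supplies the centripetal force, so v = √(GM / r).
v = √(1.991e+21 / 1e+09) m/s ≈ 1.411e+06 m/s = 1411 km/s.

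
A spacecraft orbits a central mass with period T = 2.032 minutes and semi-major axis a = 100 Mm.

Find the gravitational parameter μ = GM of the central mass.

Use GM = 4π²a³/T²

Convert to SI: T = 2.032 minutes = 121.92 s; a = 100 Mm = 1e+08 m.
GM = 4π² · a³ / T².
GM = 4π² · (1e+08)³ / (121.92)² m³/s² ≈ 2.656e+21 m³/s² = 2.656 × 10^21 m³/s².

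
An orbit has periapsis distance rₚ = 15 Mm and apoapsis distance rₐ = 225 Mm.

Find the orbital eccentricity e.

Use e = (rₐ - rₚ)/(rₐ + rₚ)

Convert to SI: rₚ = 15 Mm = 1.5e+07 m; rₐ = 225 Mm = 2.25e+08 m.
e = (rₐ − rₚ) / (rₐ + rₚ).
e = (2.25e+08 − 1.5e+07) / (2.25e+08 + 1.5e+07) = 2.1e+08 / 2.4e+08 ≈ 0.875.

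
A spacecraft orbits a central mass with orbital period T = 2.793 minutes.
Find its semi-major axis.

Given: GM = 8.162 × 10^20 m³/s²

Convert to SI: T = 2.793 minutes = 167.58 s.
Invert Kepler's third law: a = (GM · T² / (4π²))^(1/3).
Substituting T = 167.58 s and GM = 8.162e+20 m³/s²:
a = (8.162e+20 · (167.58)² / (4π²))^(1/3) m
a ≈ 8.342e+07 m = 8.342 × 10^7 m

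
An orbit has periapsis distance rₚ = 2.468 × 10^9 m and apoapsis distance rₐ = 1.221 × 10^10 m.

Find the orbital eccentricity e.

e = (rₐ − rₚ) / (rₐ + rₚ).
e = (1.221e+10 − 2.468e+09) / (1.221e+10 + 2.468e+09) = 9.742e+09 / 1.4678e+10 ≈ 0.6637.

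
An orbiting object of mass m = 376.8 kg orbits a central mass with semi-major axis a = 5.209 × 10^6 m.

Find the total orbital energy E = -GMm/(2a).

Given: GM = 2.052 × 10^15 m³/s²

E = −GMm / (2a).
E = −2.052e+15 · 376.8 / (2 · 5.209e+06) J ≈ -7.422e+10 J = -74.22 GJ.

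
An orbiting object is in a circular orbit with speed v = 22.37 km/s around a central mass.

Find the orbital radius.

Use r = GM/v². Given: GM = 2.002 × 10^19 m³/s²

Convert to SI: v = 22.37 km/s = 22370 m/s.
For a circular orbit, v² = GM / r, so r = GM / v².
r = 2.002e+19 / (22370)² m ≈ 4.001e+10 m = 40.01 Gm.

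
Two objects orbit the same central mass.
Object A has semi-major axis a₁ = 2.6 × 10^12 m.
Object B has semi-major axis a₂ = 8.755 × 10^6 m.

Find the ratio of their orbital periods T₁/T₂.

From Kepler's third law, (T₁/T₂)² = (a₁/a₂)³, so T₁/T₂ = (a₁/a₂)^(3/2).
a₁/a₂ = 2.6e+12 / 8.755e+06 = 296973.
T₁/T₂ = (296973)^(3/2) ≈ 1.618e+08.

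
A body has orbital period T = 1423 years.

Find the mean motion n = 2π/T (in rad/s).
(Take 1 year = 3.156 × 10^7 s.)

Convert to SI: T = 1423 years = 4.49099e+10 s.
n = 2π / T.
n = 2π / 4.49099e+10 s ≈ 1.399e-10 rad/s.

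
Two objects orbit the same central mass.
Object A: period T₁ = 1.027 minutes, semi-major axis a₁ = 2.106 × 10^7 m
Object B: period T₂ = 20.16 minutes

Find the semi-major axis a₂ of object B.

Convert to SI: T₁ = 1.027 minutes = 61.62 s; T₂ = 20.16 minutes = 1209.6 s.
Kepler's third law: (T₁/T₂)² = (a₁/a₂)³ ⇒ a₂ = a₁ · (T₂/T₁)^(2/3).
T₂/T₁ = 1209.6 / 61.62 = 19.63.
a₂ = 2.106e+07 · (19.63)^(2/3) m ≈ 1.533e+08 m = 1.533 × 10^8 m.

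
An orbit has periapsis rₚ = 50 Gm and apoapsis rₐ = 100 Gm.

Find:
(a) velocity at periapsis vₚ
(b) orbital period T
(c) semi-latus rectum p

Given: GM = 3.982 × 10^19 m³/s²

Convert to SI: rₚ = 50 Gm = 5e+10 m; rₐ = 100 Gm = 1e+11 m.
(a) With a = (rₚ + rₐ)/2 = 7.5e+10 m, vₚ = √(GM (2/rₚ − 1/a)) = √(3.982e+19 · (2/5e+10 − 1/7.5e+10)) m/s ≈ 3.259e+04 m/s
(b) With a = (rₚ + rₐ)/2 = 7.5e+10 m, T = 2π √(a³/GM) = 2π √((7.5e+10)³/3.982e+19) s ≈ 2.045e+07 s
(c) From a = (rₚ + rₐ)/2 = 7.5e+10 m and e = (rₐ − rₚ)/(rₐ + rₚ) = 0.333333, p = a(1 − e²) = 7.5e+10 · (1 − (0.333333)²) ≈ 6.667e+10 m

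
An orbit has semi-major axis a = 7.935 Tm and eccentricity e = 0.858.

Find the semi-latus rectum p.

Convert to SI: a = 7.935 Tm = 7.935e+12 m.
p = a (1 − e²).
p = 7.935e+12 · (1 − (0.858)²) = 7.935e+12 · 0.263836 ≈ 2.094e+12 m = 2.094 Tm.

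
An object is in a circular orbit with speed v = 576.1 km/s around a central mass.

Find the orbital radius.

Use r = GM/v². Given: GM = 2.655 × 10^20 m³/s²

Convert to SI: v = 576.1 km/s = 576100 m/s.
For a circular orbit, v² = GM / r, so r = GM / v².
r = 2.655e+20 / (576100)² m ≈ 8e+08 m = 800 Mm.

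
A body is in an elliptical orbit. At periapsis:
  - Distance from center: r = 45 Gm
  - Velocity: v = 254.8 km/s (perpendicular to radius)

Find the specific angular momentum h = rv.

Convert to SI: r = 45 Gm = 4.5e+10 m; v = 254.8 km/s = 254800 m/s.
With v perpendicular to r, h = r · v.
h = 4.5e+10 · 254800 m²/s ≈ 1.147e+16 m²/s.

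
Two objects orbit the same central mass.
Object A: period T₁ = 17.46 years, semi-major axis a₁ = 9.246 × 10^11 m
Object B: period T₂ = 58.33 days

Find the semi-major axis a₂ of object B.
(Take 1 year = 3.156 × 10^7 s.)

Convert to SI: T₁ = 17.46 years = 5.51038e+08 s; T₂ = 58.33 days = 5.03971e+06 s.
Kepler's third law: (T₁/T₂)² = (a₁/a₂)³ ⇒ a₂ = a₁ · (T₂/T₁)^(2/3).
T₂/T₁ = 5.03971e+06 / 5.51038e+08 = 0.00914586.
a₂ = 9.246e+11 · (0.00914586)^(2/3) m ≈ 4.044e+10 m = 4.044 × 10^10 m.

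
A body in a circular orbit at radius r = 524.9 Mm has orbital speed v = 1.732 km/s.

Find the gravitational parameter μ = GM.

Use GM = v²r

Convert to SI: r = 524.9 Mm = 5.249e+08 m; v = 1.732 km/s = 1732 m/s.
For a circular orbit v² = GM/r, so GM = v² · r.
GM = (1732)² · 5.249e+08 m³/s² ≈ 1.575e+15 m³/s² = 1.575 × 10^15 m³/s².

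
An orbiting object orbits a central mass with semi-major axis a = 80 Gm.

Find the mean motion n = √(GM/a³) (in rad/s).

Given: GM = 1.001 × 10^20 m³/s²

Convert to SI: a = 80 Gm = 8e+10 m.
n = √(GM / a³).
n = √(1.001e+20 / (8e+10)³) rad/s ≈ 4.422e-07 rad/s.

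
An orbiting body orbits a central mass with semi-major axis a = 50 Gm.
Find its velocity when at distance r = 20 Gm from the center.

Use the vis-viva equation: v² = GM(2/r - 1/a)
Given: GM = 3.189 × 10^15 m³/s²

Convert to SI: a = 50 Gm = 5e+10 m; r = 20 Gm = 2e+10 m.
Vis-viva: v = √(GM · (2/r − 1/a)).
2/r − 1/a = 2/2e+10 − 1/5e+10 = 8e-11 m⁻¹.
v = √(3.189e+15 · 8e-11) m/s ≈ 505.1 m/s = 505.1 m/s.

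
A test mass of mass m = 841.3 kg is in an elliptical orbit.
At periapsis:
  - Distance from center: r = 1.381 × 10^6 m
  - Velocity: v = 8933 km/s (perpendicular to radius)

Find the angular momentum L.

Convert to SI: v = 8933 km/s = 8.933e+06 m/s.
Since v is perpendicular to r, L = m · v · r.
L = 841.3 · 8.933e+06 · 1.381e+06 kg·m²/s ≈ 1.038e+16 kg·m²/s.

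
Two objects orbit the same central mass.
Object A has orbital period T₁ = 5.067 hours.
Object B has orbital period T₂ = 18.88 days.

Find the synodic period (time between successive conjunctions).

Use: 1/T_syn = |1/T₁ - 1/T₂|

Convert to SI: T₁ = 5.067 hours = 18241.2 s; T₂ = 18.88 days = 1.63123e+06 s.
T_syn = |T₁ · T₂ / (T₁ − T₂)|.
T_syn = |18241.2 · 1.63123e+06 / (18241.2 − 1.63123e+06)| s ≈ 1.845e+04 s = 5.124 hours.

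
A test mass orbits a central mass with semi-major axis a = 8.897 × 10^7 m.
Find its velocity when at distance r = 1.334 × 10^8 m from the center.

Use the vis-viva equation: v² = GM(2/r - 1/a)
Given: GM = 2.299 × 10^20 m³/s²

Vis-viva: v = √(GM · (2/r − 1/a)).
2/r − 1/a = 2/1.334e+08 − 1/8.897e+07 = 3.75276e-09 m⁻¹.
v = √(2.299e+20 · 3.75276e-09) m/s ≈ 9.288e+05 m/s = 928.8 km/s.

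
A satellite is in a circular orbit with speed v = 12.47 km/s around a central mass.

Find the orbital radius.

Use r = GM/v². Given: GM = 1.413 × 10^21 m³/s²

Convert to SI: v = 12.47 km/s = 12470 m/s.
For a circular orbit, v² = GM / r, so r = GM / v².
r = 1.413e+21 / (12470)² m ≈ 9.087e+12 m = 9.087 Tm.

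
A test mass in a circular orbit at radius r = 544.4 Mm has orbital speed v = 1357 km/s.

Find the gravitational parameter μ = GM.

Convert to SI: r = 544.4 Mm = 5.444e+08 m; v = 1357 km/s = 1.357e+06 m/s.
For a circular orbit v² = GM/r, so GM = v² · r.
GM = (1.357e+06)² · 5.444e+08 m³/s² ≈ 1.002e+21 m³/s² = 1.002 × 10^21 m³/s².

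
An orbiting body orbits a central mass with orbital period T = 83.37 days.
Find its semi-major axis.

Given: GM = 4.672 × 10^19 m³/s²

Convert to SI: T = 83.37 days = 7.20317e+06 s.
Invert Kepler's third law: a = (GM · T² / (4π²))^(1/3).
Substituting T = 7.20317e+06 s and GM = 4.672e+19 m³/s²:
a = (4.672e+19 · (7.20317e+06)² / (4π²))^(1/3) m
a ≈ 3.945e+10 m = 3.945 × 10^10 m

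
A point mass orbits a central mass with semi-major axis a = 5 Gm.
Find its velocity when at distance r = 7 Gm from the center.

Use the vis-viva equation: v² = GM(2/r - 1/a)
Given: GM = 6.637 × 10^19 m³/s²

Convert to SI: a = 5 Gm = 5e+09 m; r = 7 Gm = 7e+09 m.
Vis-viva: v = √(GM · (2/r − 1/a)).
2/r − 1/a = 2/7e+09 − 1/5e+09 = 8.57143e-11 m⁻¹.
v = √(6.637e+19 · 8.57143e-11) m/s ≈ 7.542e+04 m/s = 75.42 km/s.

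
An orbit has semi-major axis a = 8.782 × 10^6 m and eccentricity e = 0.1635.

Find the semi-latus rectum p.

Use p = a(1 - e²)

p = a (1 − e²).
p = 8.782e+06 · (1 − (0.1635)²) = 8.782e+06 · 0.973268 ≈ 8.547e+06 m = 8.547 × 10^6 m.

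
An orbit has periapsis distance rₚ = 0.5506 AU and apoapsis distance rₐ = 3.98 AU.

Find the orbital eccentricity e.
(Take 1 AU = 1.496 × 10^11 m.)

Convert to SI: rₚ = 0.5506 AU = 8.23698e+10 m; rₐ = 3.98 AU = 5.95408e+11 m.
e = (rₐ − rₚ) / (rₐ + rₚ).
e = (5.95408e+11 − 8.23698e+10) / (5.95408e+11 + 8.23698e+10) = 5.13038e+11 / 6.77778e+11 ≈ 0.7569.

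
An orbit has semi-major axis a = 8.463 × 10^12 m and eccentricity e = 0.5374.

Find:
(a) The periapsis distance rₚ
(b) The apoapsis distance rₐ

(a) rₚ = a(1 − e) = 8.463e+12 · (1 − 0.5374) = 8.463e+12 · 0.4626 ≈ 3.915e+12 m = 3.915 × 10^12 m.
(b) rₐ = a(1 + e) = 8.463e+12 · (1 + 0.5374) = 8.463e+12 · 1.5374 ≈ 1.301e+13 m = 1.301 × 10^13 m.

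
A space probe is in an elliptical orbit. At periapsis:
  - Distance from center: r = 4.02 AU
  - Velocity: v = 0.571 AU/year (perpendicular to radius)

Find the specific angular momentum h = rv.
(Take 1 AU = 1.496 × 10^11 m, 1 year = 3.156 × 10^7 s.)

Convert to SI: r = 4.02 AU = 6.01392e+11 m; v = 0.571 AU/year = 2706.64 m/s.
With v perpendicular to r, h = r · v.
h = 6.01392e+11 · 2706.64 m²/s ≈ 1.628e+15 m²/s.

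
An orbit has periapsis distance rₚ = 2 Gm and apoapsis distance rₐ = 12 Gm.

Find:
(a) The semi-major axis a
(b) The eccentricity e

Convert to SI: rₚ = 2 Gm = 2e+09 m; rₐ = 12 Gm = 1.2e+10 m.
(a) a = (rₚ + rₐ) / 2 = (2e+09 + 1.2e+10) / 2 ≈ 7e+09 m = 7 Gm.
(b) e = (rₐ − rₚ) / (rₐ + rₚ) = (1.2e+10 − 2e+09) / (1.2e+10 + 2e+09) ≈ 0.7143.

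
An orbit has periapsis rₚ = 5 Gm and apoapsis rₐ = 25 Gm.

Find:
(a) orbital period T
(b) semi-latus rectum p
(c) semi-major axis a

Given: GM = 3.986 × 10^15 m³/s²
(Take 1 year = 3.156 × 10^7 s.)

Convert to SI: rₚ = 5 Gm = 5e+09 m; rₐ = 25 Gm = 2.5e+10 m.
(a) With a = (rₚ + rₐ)/2 = 1.5e+10 m, T = 2π √(a³/GM) = 2π √((1.5e+10)³/3.986e+15) s ≈ 1.828e+08 s
(b) From a = (rₚ + rₐ)/2 = 1.5e+10 m and e = (rₐ − rₚ)/(rₐ + rₚ) = 0.666667, p = a(1 − e²) = 1.5e+10 · (1 − (0.666667)²) ≈ 8.333e+09 m
(c) a = (rₚ + rₐ)/2 = (5e+09 + 2.5e+10)/2 ≈ 1.5e+10 m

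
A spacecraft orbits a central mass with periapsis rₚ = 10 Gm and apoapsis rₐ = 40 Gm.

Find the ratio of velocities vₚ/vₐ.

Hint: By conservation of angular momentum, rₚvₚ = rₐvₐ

Convert to SI: rₚ = 10 Gm = 1e+10 m; rₐ = 40 Gm = 4e+10 m.
Conservation of angular momentum gives rₚvₚ = rₐvₐ, so vₚ/vₐ = rₐ/rₚ.
vₚ/vₐ = 4e+10 / 1e+10 ≈ 4.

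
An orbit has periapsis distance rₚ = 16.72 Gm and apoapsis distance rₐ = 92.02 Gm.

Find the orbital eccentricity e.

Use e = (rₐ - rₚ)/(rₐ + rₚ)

Convert to SI: rₚ = 16.72 Gm = 1.672e+10 m; rₐ = 92.02 Gm = 9.202e+10 m.
e = (rₐ − rₚ) / (rₐ + rₚ).
e = (9.202e+10 − 1.672e+10) / (9.202e+10 + 1.672e+10) = 7.53e+10 / 1.0874e+11 ≈ 0.6925.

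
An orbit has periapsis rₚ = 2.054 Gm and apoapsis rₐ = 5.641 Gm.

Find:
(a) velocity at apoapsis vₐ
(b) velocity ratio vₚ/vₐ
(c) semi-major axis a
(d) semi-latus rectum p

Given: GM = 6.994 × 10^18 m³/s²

Convert to SI: rₚ = 2.054 Gm = 2.054e+09 m; rₐ = 5.641 Gm = 5.641e+09 m.
(a) With a = (rₚ + rₐ)/2 = 3.8475e+09 m, vₐ = √(GM (2/rₐ − 1/a)) = √(6.994e+18 · (2/5.641e+09 − 1/3.8475e+09)) m/s ≈ 2.573e+04 m/s
(b) Conservation of angular momentum (rₚvₚ = rₐvₐ) gives vₚ/vₐ = rₐ/rₚ = 5.641e+09/2.054e+09 ≈ 2.746
(c) a = (rₚ + rₐ)/2 = (2.054e+09 + 5.641e+09)/2 ≈ 3.848e+09 m
(d) From a = (rₚ + rₐ)/2 = 3.8475e+09 m and e = (rₐ − rₚ)/(rₐ + rₚ) = 0.466147, p = a(1 − e²) = 3.8475e+09 · (1 − (0.466147)²) ≈ 3.011e+09 m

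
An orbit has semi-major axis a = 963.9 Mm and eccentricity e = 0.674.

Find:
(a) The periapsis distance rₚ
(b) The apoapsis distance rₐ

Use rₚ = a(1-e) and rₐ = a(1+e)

Convert to SI: a = 963.9 Mm = 9.639e+08 m.
(a) rₚ = a(1 − e) = 9.639e+08 · (1 − 0.674) = 9.639e+08 · 0.326 ≈ 3.142e+08 m = 314.2 Mm.
(b) rₐ = a(1 + e) = 9.639e+08 · (1 + 0.674) = 9.639e+08 · 1.674 ≈ 1.614e+09 m = 1.614 Gm.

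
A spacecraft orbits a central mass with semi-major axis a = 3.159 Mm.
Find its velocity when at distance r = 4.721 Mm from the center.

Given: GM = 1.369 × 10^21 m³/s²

Convert to SI: a = 3.159 Mm = 3.159e+06 m; r = 4.721 Mm = 4.721e+06 m.
Vis-viva: v = √(GM · (2/r − 1/a)).
2/r − 1/a = 2/4.721e+06 − 1/3.159e+06 = 1.07083e-07 m⁻¹.
v = √(1.369e+21 · 1.07083e-07) m/s ≈ 1.211e+07 m/s = 1.211e+04 km/s.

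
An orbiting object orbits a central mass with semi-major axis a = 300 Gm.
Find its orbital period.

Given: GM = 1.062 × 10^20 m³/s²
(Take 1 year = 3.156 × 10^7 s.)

Convert to SI: a = 300 Gm = 3e+11 m.
Kepler's third law: T = 2π √(a³ / GM).
Substituting a = 3e+11 m and GM = 1.062e+20 m³/s²:
T = 2π √((3e+11)³ / 1.062e+20) s
T ≈ 1.002e+08 s = 3.174 years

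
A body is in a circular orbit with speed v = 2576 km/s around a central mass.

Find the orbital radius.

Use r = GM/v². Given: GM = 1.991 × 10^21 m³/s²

Convert to SI: v = 2576 km/s = 2.576e+06 m/s.
For a circular orbit, v² = GM / r, so r = GM / v².
r = 1.991e+21 / (2.576e+06)² m ≈ 3e+08 m = 300 Mm.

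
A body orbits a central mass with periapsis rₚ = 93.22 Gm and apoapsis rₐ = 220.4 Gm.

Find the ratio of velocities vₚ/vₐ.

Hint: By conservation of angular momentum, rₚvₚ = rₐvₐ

Convert to SI: rₚ = 93.22 Gm = 9.322e+10 m; rₐ = 220.4 Gm = 2.204e+11 m.
Conservation of angular momentum gives rₚvₚ = rₐvₐ, so vₚ/vₐ = rₐ/rₚ.
vₚ/vₐ = 2.204e+11 / 9.322e+10 ≈ 2.364.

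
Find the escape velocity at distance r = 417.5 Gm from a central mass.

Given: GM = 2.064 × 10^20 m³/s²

Convert to SI: r = 417.5 Gm = 4.175e+11 m.
Escape velocity comes from setting total energy to zero: ½v² − GM/r = 0 ⇒ v_esc = √(2GM / r).
v_esc = √(2 · 2.064e+20 / 4.175e+11) m/s ≈ 3.144e+04 m/s = 31.44 km/s.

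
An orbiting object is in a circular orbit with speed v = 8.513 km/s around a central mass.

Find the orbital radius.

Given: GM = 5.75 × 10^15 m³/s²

Convert to SI: v = 8.513 km/s = 8513 m/s.
For a circular orbit, v² = GM / r, so r = GM / v².
r = 5.75e+15 / (8513)² m ≈ 7.934e+07 m = 79.34 Mm.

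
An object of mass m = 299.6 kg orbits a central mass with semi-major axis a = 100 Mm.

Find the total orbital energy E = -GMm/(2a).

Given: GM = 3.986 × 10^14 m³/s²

Convert to SI: a = 100 Mm = 1e+08 m.
E = −GMm / (2a).
E = −3.986e+14 · 299.6 / (2 · 1e+08) J ≈ -5.971e+08 J = -597.1 MJ.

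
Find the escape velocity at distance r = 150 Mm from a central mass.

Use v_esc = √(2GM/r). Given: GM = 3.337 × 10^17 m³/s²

Convert to SI: r = 150 Mm = 1.5e+08 m.
Escape velocity comes from setting total energy to zero: ½v² − GM/r = 0 ⇒ v_esc = √(2GM / r).
v_esc = √(2 · 3.337e+17 / 1.5e+08) m/s ≈ 6.67e+04 m/s = 66.7 km/s.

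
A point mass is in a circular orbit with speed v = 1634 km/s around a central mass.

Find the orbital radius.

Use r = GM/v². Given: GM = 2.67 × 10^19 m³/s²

Convert to SI: v = 1634 km/s = 1.634e+06 m/s.
For a circular orbit, v² = GM / r, so r = GM / v².
r = 2.67e+19 / (1.634e+06)² m ≈ 1e+07 m = 10 Mm.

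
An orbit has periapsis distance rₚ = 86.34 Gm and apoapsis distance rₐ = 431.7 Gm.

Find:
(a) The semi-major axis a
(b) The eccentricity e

Convert to SI: rₚ = 86.34 Gm = 8.634e+10 m; rₐ = 431.7 Gm = 4.317e+11 m.
(a) a = (rₚ + rₐ) / 2 = (8.634e+10 + 4.317e+11) / 2 ≈ 2.59e+11 m = 259 Gm.
(b) e = (rₐ − rₚ) / (rₐ + rₚ) = (4.317e+11 − 8.634e+10) / (4.317e+11 + 8.634e+10) ≈ 0.6667.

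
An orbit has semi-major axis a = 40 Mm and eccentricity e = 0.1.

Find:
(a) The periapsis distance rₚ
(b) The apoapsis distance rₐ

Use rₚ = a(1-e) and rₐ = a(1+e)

Convert to SI: a = 40 Mm = 4e+07 m.
(a) rₚ = a(1 − e) = 4e+07 · (1 − 0.1) = 4e+07 · 0.9 ≈ 3.6e+07 m = 36 Mm.
(b) rₐ = a(1 + e) = 4e+07 · (1 + 0.1) = 4e+07 · 1.1 ≈ 4.4e+07 m = 44 Mm.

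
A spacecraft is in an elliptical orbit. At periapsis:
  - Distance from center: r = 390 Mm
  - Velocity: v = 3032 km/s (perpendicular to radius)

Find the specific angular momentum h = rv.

Convert to SI: r = 390 Mm = 3.9e+08 m; v = 3032 km/s = 3.032e+06 m/s.
With v perpendicular to r, h = r · v.
h = 3.9e+08 · 3.032e+06 m²/s ≈ 1.182e+15 m²/s.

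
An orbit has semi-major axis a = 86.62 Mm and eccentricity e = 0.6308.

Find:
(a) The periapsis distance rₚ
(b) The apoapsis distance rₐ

Convert to SI: a = 86.62 Mm = 8.662e+07 m.
(a) rₚ = a(1 − e) = 8.662e+07 · (1 − 0.6308) = 8.662e+07 · 0.3692 ≈ 3.198e+07 m = 31.98 Mm.
(b) rₐ = a(1 + e) = 8.662e+07 · (1 + 0.6308) = 8.662e+07 · 1.6308 ≈ 1.413e+08 m = 141.3 Mm.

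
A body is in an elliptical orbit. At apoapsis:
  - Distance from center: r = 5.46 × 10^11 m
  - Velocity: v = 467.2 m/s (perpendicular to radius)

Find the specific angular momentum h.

With v perpendicular to r, h = r · v.
h = 5.46e+11 · 467.2 m²/s ≈ 2.551e+14 m²/s.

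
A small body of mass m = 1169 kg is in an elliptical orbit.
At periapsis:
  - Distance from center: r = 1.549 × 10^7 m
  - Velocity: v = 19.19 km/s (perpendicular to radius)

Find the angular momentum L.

Convert to SI: v = 19.19 km/s = 19190 m/s.
Since v is perpendicular to r, L = m · v · r.
L = 1169 · 19190 · 1.549e+07 kg·m²/s ≈ 3.475e+14 kg·m²/s.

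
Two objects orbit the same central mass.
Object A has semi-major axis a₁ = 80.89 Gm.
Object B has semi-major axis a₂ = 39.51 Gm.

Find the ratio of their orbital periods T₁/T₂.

Convert to SI: a₁ = 80.89 Gm = 8.089e+10 m; a₂ = 39.51 Gm = 3.951e+10 m.
From Kepler's third law, (T₁/T₂)² = (a₁/a₂)³, so T₁/T₂ = (a₁/a₂)^(3/2).
a₁/a₂ = 8.089e+10 / 3.951e+10 = 2.04733.
T₁/T₂ = (2.04733)^(3/2) ≈ 2.929.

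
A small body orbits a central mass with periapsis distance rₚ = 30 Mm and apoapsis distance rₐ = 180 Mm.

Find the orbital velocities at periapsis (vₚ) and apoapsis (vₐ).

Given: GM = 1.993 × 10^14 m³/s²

Convert to SI: rₚ = 30 Mm = 3e+07 m; rₐ = 180 Mm = 1.8e+08 m.
Use the vis-viva equation v² = GM(2/r − 1/a) with a = (rₚ + rₐ)/2 = (3e+07 + 1.8e+08)/2 = 1.05e+08 m.
vₚ = √(GM · (2/rₚ − 1/a)) = √(1.993e+14 · (2/3e+07 − 1/1.05e+08)) m/s ≈ 3375 m/s = 3.375 km/s.
vₐ = √(GM · (2/rₐ − 1/a)) = √(1.993e+14 · (2/1.8e+08 − 1/1.05e+08)) m/s ≈ 562.4 m/s = 562.4 m/s.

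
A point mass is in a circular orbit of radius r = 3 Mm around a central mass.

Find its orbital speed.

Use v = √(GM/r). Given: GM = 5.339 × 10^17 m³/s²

Convert to SI: r = 3 Mm = 3e+06 m.
For a circular orbit, gravity supplies the centripetal force, so v = √(GM / r).
v = √(5.339e+17 / 3e+06) m/s ≈ 4.219e+05 m/s = 421.9 km/s.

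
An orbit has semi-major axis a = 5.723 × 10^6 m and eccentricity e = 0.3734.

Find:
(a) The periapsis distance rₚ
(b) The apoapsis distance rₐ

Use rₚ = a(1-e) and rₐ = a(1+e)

(a) rₚ = a(1 − e) = 5.723e+06 · (1 − 0.3734) = 5.723e+06 · 0.6266 ≈ 3.586e+06 m = 3.586 × 10^6 m.
(b) rₐ = a(1 + e) = 5.723e+06 · (1 + 0.3734) = 5.723e+06 · 1.3734 ≈ 7.86e+06 m = 7.86 × 10^6 m.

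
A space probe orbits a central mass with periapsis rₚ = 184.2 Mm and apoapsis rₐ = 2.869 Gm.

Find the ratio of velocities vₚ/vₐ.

Convert to SI: rₚ = 184.2 Mm = 1.842e+08 m; rₐ = 2.869 Gm = 2.869e+09 m.
Conservation of angular momentum gives rₚvₚ = rₐvₐ, so vₚ/vₐ = rₐ/rₚ.
vₚ/vₐ = 2.869e+09 / 1.842e+08 ≈ 15.58.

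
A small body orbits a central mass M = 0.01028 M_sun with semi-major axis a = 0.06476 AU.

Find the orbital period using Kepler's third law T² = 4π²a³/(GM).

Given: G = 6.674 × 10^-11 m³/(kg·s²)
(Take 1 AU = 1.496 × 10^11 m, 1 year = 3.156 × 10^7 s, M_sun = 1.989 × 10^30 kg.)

Convert to SI: a = 0.06476 AU = 9.6881e+09 m; M = 0.01028 M_sun = 2.04469e+28 kg.
GM = G · M = 6.674e-11 · 2.04469e+28 = 1.36463e+18 m³/s².
Kepler's third law: T = 2π √(a³ / GM).
Substituting a = 9.6881e+09 m and GM = 1.36463e+18 m³/s²:
T = 2π √((9.6881e+09)³ / 1.36463e+18) s
T ≈ 5.129e+06 s = 0.1625 years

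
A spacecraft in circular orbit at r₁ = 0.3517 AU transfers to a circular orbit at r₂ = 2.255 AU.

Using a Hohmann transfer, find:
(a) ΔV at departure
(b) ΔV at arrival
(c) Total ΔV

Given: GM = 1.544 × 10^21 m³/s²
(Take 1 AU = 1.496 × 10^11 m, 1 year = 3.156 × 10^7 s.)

Convert to SI: r₁ = 0.3517 AU = 5.26143e+10 m; r₂ = 2.255 AU = 3.37348e+11 m.
Transfer semi-major axis: a_t = (r₁ + r₂)/2 = (5.26143e+10 + 3.37348e+11)/2 = 1.94981e+11 m.
Circular speeds: v₁ = √(GM/r₁) = 171306 m/s, v₂ = √(GM/r₂) = 67652.6 m/s.
Transfer speeds (vis-viva v² = GM(2/r − 1/a_t)): v₁ᵗ = 225328 m/s, v₂ᵗ = 35143.1 m/s.
(a) ΔV₁ = |v₁ᵗ − v₁| ≈ 5.402e+04 m/s = 11.4 AU/year.
(b) ΔV₂ = |v₂ − v₂ᵗ| ≈ 3.251e+04 m/s = 6.858 AU/year.
(c) ΔV_total = ΔV₁ + ΔV₂ ≈ 8.653e+04 m/s = 18.25 AU/year.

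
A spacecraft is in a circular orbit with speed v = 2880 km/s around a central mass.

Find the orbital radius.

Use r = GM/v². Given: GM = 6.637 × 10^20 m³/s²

Convert to SI: v = 2880 km/s = 2.88e+06 m/s.
For a circular orbit, v² = GM / r, so r = GM / v².
r = 6.637e+20 / (2.88e+06)² m ≈ 8.002e+07 m = 80.02 Mm.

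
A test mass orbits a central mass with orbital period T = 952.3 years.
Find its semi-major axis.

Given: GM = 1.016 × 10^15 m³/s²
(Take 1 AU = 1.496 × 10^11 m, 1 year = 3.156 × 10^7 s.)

Convert to SI: T = 952.3 years = 3.00546e+10 s.
Invert Kepler's third law: a = (GM · T² / (4π²))^(1/3).
Substituting T = 3.00546e+10 s and GM = 1.016e+15 m³/s²:
a = (1.016e+15 · (3.00546e+10)² / (4π²))^(1/3) m
a ≈ 2.854e+11 m = 1.908 AU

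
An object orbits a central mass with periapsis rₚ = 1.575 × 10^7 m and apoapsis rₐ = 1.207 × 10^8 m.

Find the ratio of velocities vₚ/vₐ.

Conservation of angular momentum gives rₚvₚ = rₐvₐ, so vₚ/vₐ = rₐ/rₚ.
vₚ/vₐ = 1.207e+08 / 1.575e+07 ≈ 7.663.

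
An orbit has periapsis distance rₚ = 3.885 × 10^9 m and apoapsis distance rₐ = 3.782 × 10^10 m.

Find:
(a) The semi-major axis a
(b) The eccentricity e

(a) a = (rₚ + rₐ) / 2 = (3.885e+09 + 3.782e+10) / 2 ≈ 2.085e+10 m = 2.085 × 10^10 m.
(b) e = (rₐ − rₚ) / (rₐ + rₚ) = (3.782e+10 − 3.885e+09) / (3.782e+10 + 3.885e+09) ≈ 0.8137.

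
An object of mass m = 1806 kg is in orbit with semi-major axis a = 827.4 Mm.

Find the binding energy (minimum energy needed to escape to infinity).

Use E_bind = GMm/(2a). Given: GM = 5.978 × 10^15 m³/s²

Convert to SI: a = 827.4 Mm = 8.274e+08 m.
Total orbital energy is E = −GMm/(2a); binding energy is E_bind = −E = GMm/(2a).
E_bind = 5.978e+15 · 1806 / (2 · 8.274e+08) J ≈ 6.524e+09 J = 6.524 GJ.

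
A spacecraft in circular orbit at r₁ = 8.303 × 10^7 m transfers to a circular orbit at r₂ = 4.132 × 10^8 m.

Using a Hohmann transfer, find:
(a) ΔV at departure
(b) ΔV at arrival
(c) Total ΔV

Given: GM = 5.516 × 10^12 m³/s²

Transfer semi-major axis: a_t = (r₁ + r₂)/2 = (8.303e+07 + 4.132e+08)/2 = 2.48115e+08 m.
Circular speeds: v₁ = √(GM/r₁) = 257.748 m/s, v₂ = √(GM/r₂) = 115.54 m/s.
Transfer speeds (vis-viva v² = GM(2/r − 1/a_t)): v₁ᵗ = 332.62 m/s, v₂ᵗ = 66.8379 m/s.
(a) ΔV₁ = |v₁ᵗ − v₁| ≈ 74.87 m/s = 74.87 m/s.
(b) ΔV₂ = |v₂ − v₂ᵗ| ≈ 48.7 m/s = 48.7 m/s.
(c) ΔV_total = ΔV₁ + ΔV₂ ≈ 123.6 m/s = 123.6 m/s.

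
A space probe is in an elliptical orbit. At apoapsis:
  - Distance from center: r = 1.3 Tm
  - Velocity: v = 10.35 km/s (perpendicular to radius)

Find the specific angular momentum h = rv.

Convert to SI: r = 1.3 Tm = 1.3e+12 m; v = 10.35 km/s = 10350 m/s.
With v perpendicular to r, h = r · v.
h = 1.3e+12 · 10350 m²/s ≈ 1.346e+16 m²/s.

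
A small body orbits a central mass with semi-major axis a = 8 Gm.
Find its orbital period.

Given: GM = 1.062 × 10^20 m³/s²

Convert to SI: a = 8 Gm = 8e+09 m.
Kepler's third law: T = 2π √(a³ / GM).
Substituting a = 8e+09 m and GM = 1.062e+20 m³/s²:
T = 2π √((8e+09)³ / 1.062e+20) s
T ≈ 4.363e+05 s = 5.049 days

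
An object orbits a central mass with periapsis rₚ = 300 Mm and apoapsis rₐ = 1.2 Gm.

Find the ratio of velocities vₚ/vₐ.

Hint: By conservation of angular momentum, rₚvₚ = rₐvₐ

Convert to SI: rₚ = 300 Mm = 3e+08 m; rₐ = 1.2 Gm = 1.2e+09 m.
Conservation of angular momentum gives rₚvₚ = rₐvₐ, so vₚ/vₐ = rₐ/rₚ.
vₚ/vₐ = 1.2e+09 / 3e+08 ≈ 4.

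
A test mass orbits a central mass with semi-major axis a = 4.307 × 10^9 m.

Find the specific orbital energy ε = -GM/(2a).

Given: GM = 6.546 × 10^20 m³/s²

ε = −GM / (2a).
ε = −6.546e+20 / (2 · 4.307e+09) J/kg ≈ -7.599e+10 J/kg = -75.99 GJ/kg.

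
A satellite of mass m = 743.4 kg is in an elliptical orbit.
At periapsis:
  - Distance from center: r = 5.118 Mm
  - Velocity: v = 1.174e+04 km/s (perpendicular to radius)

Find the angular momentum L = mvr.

Convert to SI: r = 5.118 Mm = 5.118e+06 m; v = 1.174e+04 km/s = 1.174e+07 m/s.
Since v is perpendicular to r, L = m · v · r.
L = 743.4 · 1.174e+07 · 5.118e+06 kg·m²/s ≈ 4.467e+16 kg·m²/s.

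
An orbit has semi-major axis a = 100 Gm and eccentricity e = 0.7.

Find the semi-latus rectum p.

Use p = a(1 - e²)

Convert to SI: a = 100 Gm = 1e+11 m.
p = a (1 − e²).
p = 1e+11 · (1 − (0.7)²) = 1e+11 · 0.51 ≈ 5.1e+10 m = 51 Gm.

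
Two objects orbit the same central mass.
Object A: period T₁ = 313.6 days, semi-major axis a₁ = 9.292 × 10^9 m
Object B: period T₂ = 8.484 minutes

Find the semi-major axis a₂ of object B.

Convert to SI: T₁ = 313.6 days = 2.7095e+07 s; T₂ = 8.484 minutes = 509.04 s.
Kepler's third law: (T₁/T₂)² = (a₁/a₂)³ ⇒ a₂ = a₁ · (T₂/T₁)^(2/3).
T₂/T₁ = 509.04 / 2.7095e+07 = 1.87872e-05.
a₂ = 9.292e+09 · (1.87872e-05)^(2/3) m ≈ 6.567e+06 m = 6.567 × 10^6 m.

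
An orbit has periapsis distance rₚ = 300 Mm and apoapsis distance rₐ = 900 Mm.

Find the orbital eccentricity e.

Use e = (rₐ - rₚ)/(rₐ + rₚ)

Convert to SI: rₚ = 300 Mm = 3e+08 m; rₐ = 900 Mm = 9e+08 m.
e = (rₐ − rₚ) / (rₐ + rₚ).
e = (9e+08 − 3e+08) / (9e+08 + 3e+08) = 6e+08 / 1.2e+09 ≈ 0.5.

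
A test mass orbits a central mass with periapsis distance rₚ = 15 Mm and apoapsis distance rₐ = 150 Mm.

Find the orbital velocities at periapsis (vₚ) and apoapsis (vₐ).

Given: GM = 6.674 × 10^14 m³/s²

Convert to SI: rₚ = 15 Mm = 1.5e+07 m; rₐ = 150 Mm = 1.5e+08 m.
Use the vis-viva equation v² = GM(2/r − 1/a) with a = (rₚ + rₐ)/2 = (1.5e+07 + 1.5e+08)/2 = 8.25e+07 m.
vₚ = √(GM · (2/rₚ − 1/a)) = √(6.674e+14 · (2/1.5e+07 − 1/8.25e+07)) m/s ≈ 8994 m/s = 8.994 km/s.
vₐ = √(GM · (2/rₐ − 1/a)) = √(6.674e+14 · (2/1.5e+08 − 1/8.25e+07)) m/s ≈ 899.4 m/s = 899.4 m/s.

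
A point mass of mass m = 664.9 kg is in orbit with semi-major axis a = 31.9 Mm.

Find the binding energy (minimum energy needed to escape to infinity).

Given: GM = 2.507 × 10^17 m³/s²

Convert to SI: a = 31.9 Mm = 3.19e+07 m.
Total orbital energy is E = −GMm/(2a); binding energy is E_bind = −E = GMm/(2a).
E_bind = 2.507e+17 · 664.9 / (2 · 3.19e+07) J ≈ 2.613e+12 J = 2.613 TJ.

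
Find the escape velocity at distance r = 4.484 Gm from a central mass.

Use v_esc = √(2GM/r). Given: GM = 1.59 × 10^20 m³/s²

Convert to SI: r = 4.484 Gm = 4.484e+09 m.
Escape velocity comes from setting total energy to zero: ½v² − GM/r = 0 ⇒ v_esc = √(2GM / r).
v_esc = √(2 · 1.59e+20 / 4.484e+09) m/s ≈ 2.663e+05 m/s = 266.3 km/s.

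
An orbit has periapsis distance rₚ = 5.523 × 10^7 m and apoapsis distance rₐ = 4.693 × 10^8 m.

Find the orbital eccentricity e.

e = (rₐ − rₚ) / (rₐ + rₚ).
e = (4.693e+08 − 5.523e+07) / (4.693e+08 + 5.523e+07) = 4.1407e+08 / 5.2453e+08 ≈ 0.7894.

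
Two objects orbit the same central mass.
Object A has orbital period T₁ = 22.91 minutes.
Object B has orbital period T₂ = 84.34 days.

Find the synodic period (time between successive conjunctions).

Convert to SI: T₁ = 22.91 minutes = 1374.6 s; T₂ = 84.34 days = 7.28698e+06 s.
T_syn = |T₁ · T₂ / (T₁ − T₂)|.
T_syn = |1374.6 · 7.28698e+06 / (1374.6 − 7.28698e+06)| s ≈ 1375 s = 22.91 minutes.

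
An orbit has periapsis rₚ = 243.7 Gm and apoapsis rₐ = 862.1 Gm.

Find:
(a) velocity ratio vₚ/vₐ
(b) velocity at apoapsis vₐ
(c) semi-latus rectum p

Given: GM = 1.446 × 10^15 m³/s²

Convert to SI: rₚ = 243.7 Gm = 2.437e+11 m; rₐ = 862.1 Gm = 8.621e+11 m.
(a) Conservation of angular momentum (rₚvₚ = rₐvₐ) gives vₚ/vₐ = rₐ/rₚ = 8.621e+11/2.437e+11 ≈ 3.538
(b) With a = (rₚ + rₐ)/2 = 5.529e+11 m, vₐ = √(GM (2/rₐ − 1/a)) = √(1.446e+15 · (2/8.621e+11 − 1/5.529e+11)) m/s ≈ 27.19 m/s
(c) From a = (rₚ + rₐ)/2 = 5.529e+11 m and e = (rₐ − rₚ)/(rₐ + rₚ) = 0.559233, p = a(1 − e²) = 5.529e+11 · (1 − (0.559233)²) ≈ 3.8e+11 m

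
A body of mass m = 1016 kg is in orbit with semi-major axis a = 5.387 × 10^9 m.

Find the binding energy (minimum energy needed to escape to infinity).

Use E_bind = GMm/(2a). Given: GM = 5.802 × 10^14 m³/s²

Total orbital energy is E = −GMm/(2a); binding energy is E_bind = −E = GMm/(2a).
E_bind = 5.802e+14 · 1016 / (2 · 5.387e+09) J ≈ 5.471e+07 J = 54.71 MJ.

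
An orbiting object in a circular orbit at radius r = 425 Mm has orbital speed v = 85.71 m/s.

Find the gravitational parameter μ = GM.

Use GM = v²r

Convert to SI: r = 425 Mm = 4.25e+08 m.
For a circular orbit v² = GM/r, so GM = v² · r.
GM = (85.71)² · 4.25e+08 m³/s² ≈ 3.122e+12 m³/s² = 3.122 × 10^12 m³/s².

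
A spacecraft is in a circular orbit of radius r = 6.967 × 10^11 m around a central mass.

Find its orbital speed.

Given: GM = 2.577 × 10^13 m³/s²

For a circular orbit, gravity supplies the centripetal force, so v = √(GM / r).
v = √(2.577e+13 / 6.967e+11) m/s ≈ 6.082 m/s = 6.082 m/s.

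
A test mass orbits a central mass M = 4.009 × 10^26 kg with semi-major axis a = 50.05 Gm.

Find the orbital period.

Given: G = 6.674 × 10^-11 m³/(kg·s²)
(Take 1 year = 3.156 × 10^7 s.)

Convert to SI: a = 50.05 Gm = 5.005e+10 m.
GM = G · M = 6.674e-11 · 4.009e+26 = 2.67561e+16 m³/s².
Kepler's third law: T = 2π √(a³ / GM).
Substituting a = 5.005e+10 m and GM = 2.67561e+16 m³/s²:
T = 2π √((5.005e+10)³ / 2.67561e+16) s
T ≈ 4.301e+08 s = 13.63 years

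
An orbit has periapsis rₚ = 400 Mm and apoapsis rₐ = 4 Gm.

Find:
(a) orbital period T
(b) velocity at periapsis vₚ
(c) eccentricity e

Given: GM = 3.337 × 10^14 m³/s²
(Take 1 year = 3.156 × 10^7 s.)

Convert to SI: rₚ = 400 Mm = 4e+08 m; rₐ = 4 Gm = 4e+09 m.
(a) With a = (rₚ + rₐ)/2 = 2.2e+09 m, T = 2π √(a³/GM) = 2π √((2.2e+09)³/3.337e+14) s ≈ 3.549e+07 s
(b) With a = (rₚ + rₐ)/2 = 2.2e+09 m, vₚ = √(GM (2/rₚ − 1/a)) = √(3.337e+14 · (2/4e+08 − 1/2.2e+09)) m/s ≈ 1232 m/s
(c) e = (rₐ − rₚ)/(rₐ + rₚ) = (4e+09 − 4e+08)/(4e+09 + 4e+08) ≈ 0.8182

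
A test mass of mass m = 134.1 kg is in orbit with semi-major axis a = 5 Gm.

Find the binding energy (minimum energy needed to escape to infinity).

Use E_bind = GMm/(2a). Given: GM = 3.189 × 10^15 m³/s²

Convert to SI: a = 5 Gm = 5e+09 m.
Total orbital energy is E = −GMm/(2a); binding energy is E_bind = −E = GMm/(2a).
E_bind = 3.189e+15 · 134.1 / (2 · 5e+09) J ≈ 4.276e+07 J = 42.76 MJ.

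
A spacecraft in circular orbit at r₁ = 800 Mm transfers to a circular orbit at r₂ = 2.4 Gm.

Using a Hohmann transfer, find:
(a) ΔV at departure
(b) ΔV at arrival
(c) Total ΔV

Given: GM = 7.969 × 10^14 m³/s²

Convert to SI: r₁ = 800 Mm = 8e+08 m; r₂ = 2.4 Gm = 2.4e+09 m.
Transfer semi-major axis: a_t = (r₁ + r₂)/2 = (8e+08 + 2.4e+09)/2 = 1.6e+09 m.
Circular speeds: v₁ = √(GM/r₁) = 998.061 m/s, v₂ = √(GM/r₂) = 576.231 m/s.
Transfer speeds (vis-viva v² = GM(2/r − 1/a_t)): v₁ᵗ = 1222.37 m/s, v₂ᵗ = 407.457 m/s.
(a) ΔV₁ = |v₁ᵗ − v₁| ≈ 224.3 m/s = 224.3 m/s.
(b) ΔV₂ = |v₂ − v₂ᵗ| ≈ 168.8 m/s = 168.8 m/s.
(c) ΔV_total = ΔV₁ + ΔV₂ ≈ 393.1 m/s = 393.1 m/s.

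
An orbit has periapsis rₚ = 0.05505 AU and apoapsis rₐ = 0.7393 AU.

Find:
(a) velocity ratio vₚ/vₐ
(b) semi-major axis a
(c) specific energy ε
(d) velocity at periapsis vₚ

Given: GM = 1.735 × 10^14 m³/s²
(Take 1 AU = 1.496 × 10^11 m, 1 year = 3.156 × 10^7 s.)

Convert to SI: rₚ = 0.05505 AU = 8.23548e+09 m; rₐ = 0.7393 AU = 1.10599e+11 m.
(a) Conservation of angular momentum (rₚvₚ = rₐvₐ) gives vₚ/vₐ = rₐ/rₚ = 1.10599e+11/8.23548e+09 ≈ 13.43
(b) a = (rₚ + rₐ)/2 = (8.23548e+09 + 1.10599e+11)/2 ≈ 5.942e+10 m
(c) With a = (rₚ + rₐ)/2 = 5.94174e+10 m, ε = −GM/(2a) = −1.735e+14/(2 · 5.94174e+10) J/kg ≈ -1460 J/kg
(d) With a = (rₚ + rₐ)/2 = 5.94174e+10 m, vₚ = √(GM (2/rₚ − 1/a)) = √(1.735e+14 · (2/8.23548e+09 − 1/5.94174e+10)) m/s ≈ 198 m/s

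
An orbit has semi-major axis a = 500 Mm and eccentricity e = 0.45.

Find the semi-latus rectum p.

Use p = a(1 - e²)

Convert to SI: a = 500 Mm = 5e+08 m.
p = a (1 − e²).
p = 5e+08 · (1 − (0.45)²) = 5e+08 · 0.7975 ≈ 3.988e+08 m = 398.8 Mm.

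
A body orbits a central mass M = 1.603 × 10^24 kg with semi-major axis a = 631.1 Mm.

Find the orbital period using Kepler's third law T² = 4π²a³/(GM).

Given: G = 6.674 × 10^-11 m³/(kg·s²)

Convert to SI: a = 631.1 Mm = 6.311e+08 m.
GM = G · M = 6.674e-11 · 1.603e+24 = 1.06984e+14 m³/s².
Kepler's third law: T = 2π √(a³ / GM).
Substituting a = 6.311e+08 m and GM = 1.06984e+14 m³/s²:
T = 2π √((6.311e+08)³ / 1.06984e+14) s
T ≈ 9.631e+06 s = 111.5 days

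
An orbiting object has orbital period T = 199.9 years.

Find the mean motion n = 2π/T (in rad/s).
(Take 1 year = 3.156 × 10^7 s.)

Convert to SI: T = 199.9 years = 6.30884e+09 s.
n = 2π / T.
n = 2π / 6.30884e+09 s ≈ 9.959e-10 rad/s.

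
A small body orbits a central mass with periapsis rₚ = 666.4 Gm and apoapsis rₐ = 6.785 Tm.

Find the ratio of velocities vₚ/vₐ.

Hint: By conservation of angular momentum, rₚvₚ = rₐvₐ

Convert to SI: rₚ = 666.4 Gm = 6.664e+11 m; rₐ = 6.785 Tm = 6.785e+12 m.
Conservation of angular momentum gives rₚvₚ = rₐvₐ, so vₚ/vₐ = rₐ/rₚ.
vₚ/vₐ = 6.785e+12 / 6.664e+11 ≈ 10.18.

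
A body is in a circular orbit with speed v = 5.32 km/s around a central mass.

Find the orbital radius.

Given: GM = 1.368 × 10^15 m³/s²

Convert to SI: v = 5.32 km/s = 5320 m/s.
For a circular orbit, v² = GM / r, so r = GM / v².
r = 1.368e+15 / (5320)² m ≈ 4.834e+07 m = 48.34 Mm.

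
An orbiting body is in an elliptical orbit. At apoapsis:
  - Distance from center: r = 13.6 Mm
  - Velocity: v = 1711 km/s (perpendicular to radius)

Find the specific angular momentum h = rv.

Convert to SI: r = 13.6 Mm = 1.36e+07 m; v = 1711 km/s = 1.711e+06 m/s.
With v perpendicular to r, h = r · v.
h = 1.36e+07 · 1.711e+06 m²/s ≈ 2.327e+13 m²/s.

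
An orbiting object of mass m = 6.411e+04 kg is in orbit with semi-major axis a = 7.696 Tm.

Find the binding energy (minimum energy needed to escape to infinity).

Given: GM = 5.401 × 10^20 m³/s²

Convert to SI: a = 7.696 Tm = 7.696e+12 m.
Total orbital energy is E = −GMm/(2a); binding energy is E_bind = −E = GMm/(2a).
E_bind = 5.401e+20 · 6.411e+04 / (2 · 7.696e+12) J ≈ 2.25e+12 J = 2.25 TJ.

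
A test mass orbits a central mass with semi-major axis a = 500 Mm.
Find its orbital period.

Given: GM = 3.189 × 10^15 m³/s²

Convert to SI: a = 500 Mm = 5e+08 m.
Kepler's third law: T = 2π √(a³ / GM).
Substituting a = 5e+08 m and GM = 3.189e+15 m³/s²:
T = 2π √((5e+08)³ / 3.189e+15) s
T ≈ 1.244e+06 s = 14.4 days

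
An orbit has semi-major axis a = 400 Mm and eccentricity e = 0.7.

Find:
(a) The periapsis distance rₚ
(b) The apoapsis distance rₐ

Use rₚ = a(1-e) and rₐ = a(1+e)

Convert to SI: a = 400 Mm = 4e+08 m.
(a) rₚ = a(1 − e) = 4e+08 · (1 − 0.7) = 4e+08 · 0.3 ≈ 1.2e+08 m = 120 Mm.
(b) rₐ = a(1 + e) = 4e+08 · (1 + 0.7) = 4e+08 · 1.7 ≈ 6.8e+08 m = 680 Mm.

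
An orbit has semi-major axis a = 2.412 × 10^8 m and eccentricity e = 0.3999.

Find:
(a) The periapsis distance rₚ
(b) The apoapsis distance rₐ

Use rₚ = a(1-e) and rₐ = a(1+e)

(a) rₚ = a(1 − e) = 2.412e+08 · (1 − 0.3999) = 2.412e+08 · 0.6001 ≈ 1.447e+08 m = 1.447 × 10^8 m.
(b) rₐ = a(1 + e) = 2.412e+08 · (1 + 0.3999) = 2.412e+08 · 1.3999 ≈ 3.377e+08 m = 3.377 × 10^8 m.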